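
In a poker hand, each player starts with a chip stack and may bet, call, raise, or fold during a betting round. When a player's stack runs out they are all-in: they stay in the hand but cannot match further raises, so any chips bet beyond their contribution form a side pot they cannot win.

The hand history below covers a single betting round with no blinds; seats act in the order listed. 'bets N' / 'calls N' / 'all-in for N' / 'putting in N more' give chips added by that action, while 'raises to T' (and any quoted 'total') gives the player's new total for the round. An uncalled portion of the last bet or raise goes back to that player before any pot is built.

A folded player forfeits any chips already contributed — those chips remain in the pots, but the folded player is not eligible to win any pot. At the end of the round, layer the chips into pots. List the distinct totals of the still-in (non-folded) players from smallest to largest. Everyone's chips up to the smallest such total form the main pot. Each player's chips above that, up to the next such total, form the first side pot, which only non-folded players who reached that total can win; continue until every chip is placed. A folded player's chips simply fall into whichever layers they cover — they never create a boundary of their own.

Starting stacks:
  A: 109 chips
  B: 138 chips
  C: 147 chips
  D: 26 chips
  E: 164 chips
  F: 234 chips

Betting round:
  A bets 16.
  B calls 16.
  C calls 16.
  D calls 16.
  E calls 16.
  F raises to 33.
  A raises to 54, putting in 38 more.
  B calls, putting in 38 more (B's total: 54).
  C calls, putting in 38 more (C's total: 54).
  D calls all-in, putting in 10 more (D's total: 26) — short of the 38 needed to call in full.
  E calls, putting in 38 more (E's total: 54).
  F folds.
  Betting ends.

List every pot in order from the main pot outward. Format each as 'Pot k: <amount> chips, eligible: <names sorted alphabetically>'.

Pot 1: 156 chips, eligible: A, B, C, D, E
Pot 2: 119 chips, eligible: A, B, C, E

Derivation:
Contributions: A=54, B=54, C=54, D=26, E=54, F=33
Folded: F
Pot levels (distinct totals of non-folded players): 26, 54
Layer 1-26: 26 each from A, B, C, D, E, F = 26*6 = 156 chips; eligible A, B, C, D, E
Layer 27-54: A 28 + B 28 + C 28 + E 28 + F 7 = 119 chips; eligible A, B, C, E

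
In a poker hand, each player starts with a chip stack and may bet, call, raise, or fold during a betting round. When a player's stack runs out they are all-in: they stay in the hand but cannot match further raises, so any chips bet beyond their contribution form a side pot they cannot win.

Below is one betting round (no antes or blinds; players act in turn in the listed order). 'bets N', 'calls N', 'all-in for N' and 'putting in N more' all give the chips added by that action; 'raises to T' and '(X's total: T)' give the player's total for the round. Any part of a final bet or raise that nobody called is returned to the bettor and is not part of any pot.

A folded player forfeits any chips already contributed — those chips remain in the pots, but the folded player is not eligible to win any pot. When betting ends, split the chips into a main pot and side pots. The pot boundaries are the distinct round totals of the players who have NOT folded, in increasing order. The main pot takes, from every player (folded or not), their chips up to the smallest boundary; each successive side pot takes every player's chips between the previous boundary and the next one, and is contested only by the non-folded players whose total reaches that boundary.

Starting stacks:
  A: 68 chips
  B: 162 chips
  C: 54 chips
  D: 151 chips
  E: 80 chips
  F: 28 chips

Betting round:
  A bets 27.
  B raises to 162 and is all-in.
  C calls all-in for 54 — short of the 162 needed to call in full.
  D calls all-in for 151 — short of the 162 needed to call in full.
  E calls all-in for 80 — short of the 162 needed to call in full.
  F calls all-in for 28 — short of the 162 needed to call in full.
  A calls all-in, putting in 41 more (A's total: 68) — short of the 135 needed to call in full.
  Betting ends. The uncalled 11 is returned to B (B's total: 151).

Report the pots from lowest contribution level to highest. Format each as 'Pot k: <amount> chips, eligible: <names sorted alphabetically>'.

Pot 1: 168 chips, eligible: A, B, C, D, E, F
Pot 2: 130 chips, eligible: A, B, C, D, E
Pot 3: 56 chips, eligible: A, B, D, E
Pot 4: 36 chips, eligible: B, D, E
Pot 5: 142 chips, eligible: B, D

Derivation:
Contributions (after 11 returned to B): A=68, B=151, C=54, D=151, E=80, F=28
Pot levels (distinct totals of non-folded players): 28, 54, 68, 80, 151
Layer 1-28: 28 each from A, B, C, D, E, F = 28*6 = 168 chips; eligible A, B, C, D, E, F
Layer 29-54: 26 each from A, B, C, D, E = 26*5 = 130 chips; eligible A, B, C, D, E
Layer 55-68: 14 each from A, B, D, E = 14*4 = 56 chips; eligible A, B, D, E
Layer 69-80: 12 each from B, D, E = 12*3 = 36 chips; eligible B, D, E
Layer 81-151: 71 each from B, D = 71*2 = 142 chips; eligible B, D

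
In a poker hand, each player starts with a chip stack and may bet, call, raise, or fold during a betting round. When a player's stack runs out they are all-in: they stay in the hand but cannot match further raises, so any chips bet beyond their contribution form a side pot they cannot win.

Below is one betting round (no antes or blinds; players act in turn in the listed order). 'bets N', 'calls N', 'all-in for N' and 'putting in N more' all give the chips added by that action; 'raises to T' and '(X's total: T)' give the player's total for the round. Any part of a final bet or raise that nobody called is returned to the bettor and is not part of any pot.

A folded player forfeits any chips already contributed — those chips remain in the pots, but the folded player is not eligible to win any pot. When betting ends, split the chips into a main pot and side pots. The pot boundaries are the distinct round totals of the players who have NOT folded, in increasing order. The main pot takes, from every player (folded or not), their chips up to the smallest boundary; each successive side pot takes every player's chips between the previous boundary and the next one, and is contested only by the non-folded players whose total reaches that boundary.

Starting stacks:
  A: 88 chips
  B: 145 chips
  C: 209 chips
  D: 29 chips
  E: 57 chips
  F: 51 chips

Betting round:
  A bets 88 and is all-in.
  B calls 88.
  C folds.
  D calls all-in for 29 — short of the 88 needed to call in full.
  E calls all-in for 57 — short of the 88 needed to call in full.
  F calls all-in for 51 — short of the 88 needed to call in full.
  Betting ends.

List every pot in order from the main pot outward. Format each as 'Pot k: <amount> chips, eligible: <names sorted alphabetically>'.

Pot 1: 145 chips, eligible: A, B, D, E, F
Pot 2: 88 chips, eligible: A, B, E, F
Pot 3: 18 chips, eligible: A, B, E
Pot 4: 62 chips, eligible: A, B

Derivation:
Contributions: A=88, B=88, D=29, E=57, F=51
Folded: C
Pot levels (distinct totals of non-folded players): 29, 51, 57, 88
Layer 1-29: 29 each from A, B, D, E, F = 29*5 = 145 chips; eligible A, B, D, E, F
Layer 30-51: 22 each from A, B, E, F = 22*4 = 88 chips; eligible A, B, E, F
Layer 52-57: 6 each from A, B, E = 6*3 = 18 chips; eligible A, B, E
Layer 58-88: 31 each from A, B = 31*2 = 62 chips; eligible A, B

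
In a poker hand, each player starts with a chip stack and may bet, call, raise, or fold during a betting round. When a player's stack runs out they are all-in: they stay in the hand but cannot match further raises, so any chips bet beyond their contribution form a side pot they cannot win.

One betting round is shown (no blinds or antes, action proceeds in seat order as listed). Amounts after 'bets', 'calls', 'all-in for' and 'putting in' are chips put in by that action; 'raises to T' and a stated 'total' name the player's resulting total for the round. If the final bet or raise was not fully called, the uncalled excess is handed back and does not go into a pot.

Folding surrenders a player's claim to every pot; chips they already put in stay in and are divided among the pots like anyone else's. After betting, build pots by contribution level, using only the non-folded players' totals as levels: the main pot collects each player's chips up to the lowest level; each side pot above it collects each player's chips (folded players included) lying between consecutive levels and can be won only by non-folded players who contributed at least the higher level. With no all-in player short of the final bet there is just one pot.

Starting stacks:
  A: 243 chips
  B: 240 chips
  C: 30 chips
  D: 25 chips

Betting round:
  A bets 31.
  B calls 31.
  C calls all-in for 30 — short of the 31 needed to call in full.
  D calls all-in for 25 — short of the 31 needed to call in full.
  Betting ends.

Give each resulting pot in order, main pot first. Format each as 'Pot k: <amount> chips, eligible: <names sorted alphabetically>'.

Contributions: A=31, B=31, C=30, D=25
Pot levels (distinct totals of non-folded players): 25, 30, 31
Layer 1-25: 25 each from A, B, C, D = 25*4 = 100 chips; eligible A, B, C, D
Layer 26-30: 5 each from A, B, C = 5*3 = 15 chips; eligible A, B, C
Layer 31-31: 1 each from A, B = 1*2 = 2 chips; eligible A, B

Pot 1: 100 chips, eligible: A, B, C, D
Pot 2: 15 chips, eligible: A, B, C
Pot 3: 2 chips, eligible: A, B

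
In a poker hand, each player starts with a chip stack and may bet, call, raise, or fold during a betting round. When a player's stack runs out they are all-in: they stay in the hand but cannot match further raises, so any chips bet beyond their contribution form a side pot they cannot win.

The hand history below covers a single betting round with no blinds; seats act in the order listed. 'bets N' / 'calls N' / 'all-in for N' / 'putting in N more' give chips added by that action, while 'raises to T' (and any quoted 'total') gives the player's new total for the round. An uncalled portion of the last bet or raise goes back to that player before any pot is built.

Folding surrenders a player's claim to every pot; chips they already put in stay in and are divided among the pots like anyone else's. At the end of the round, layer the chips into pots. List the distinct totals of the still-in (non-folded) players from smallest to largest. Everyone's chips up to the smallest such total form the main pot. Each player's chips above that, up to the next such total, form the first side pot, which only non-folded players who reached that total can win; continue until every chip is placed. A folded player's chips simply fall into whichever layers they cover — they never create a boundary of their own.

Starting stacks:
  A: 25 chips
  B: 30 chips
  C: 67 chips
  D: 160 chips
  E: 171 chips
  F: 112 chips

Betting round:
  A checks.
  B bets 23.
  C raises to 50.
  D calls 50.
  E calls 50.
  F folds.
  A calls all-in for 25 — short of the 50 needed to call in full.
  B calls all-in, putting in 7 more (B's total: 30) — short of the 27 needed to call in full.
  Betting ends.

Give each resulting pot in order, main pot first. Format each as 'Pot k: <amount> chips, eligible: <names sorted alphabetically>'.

Contributions: A=25, B=30, C=50, D=50, E=50
Folded: F
Pot levels (distinct totals of non-folded players): 25, 30, 50
Layer 1-25: 25 each from A, B, C, D, E = 25*5 = 125 chips; eligible A, B, C, D, E
Layer 26-30: 5 each from B, C, D, E = 5*4 = 20 chips; eligible B, C, D, E
Layer 31-50: 20 each from C, D, E = 20*3 = 60 chips; eligible C, D, E

Pot 1: 125 chips, eligible: A, B, C, D, E
Pot 2: 20 chips, eligible: B, C, D, E
Pot 3: 60 chips, eligible: C, D, E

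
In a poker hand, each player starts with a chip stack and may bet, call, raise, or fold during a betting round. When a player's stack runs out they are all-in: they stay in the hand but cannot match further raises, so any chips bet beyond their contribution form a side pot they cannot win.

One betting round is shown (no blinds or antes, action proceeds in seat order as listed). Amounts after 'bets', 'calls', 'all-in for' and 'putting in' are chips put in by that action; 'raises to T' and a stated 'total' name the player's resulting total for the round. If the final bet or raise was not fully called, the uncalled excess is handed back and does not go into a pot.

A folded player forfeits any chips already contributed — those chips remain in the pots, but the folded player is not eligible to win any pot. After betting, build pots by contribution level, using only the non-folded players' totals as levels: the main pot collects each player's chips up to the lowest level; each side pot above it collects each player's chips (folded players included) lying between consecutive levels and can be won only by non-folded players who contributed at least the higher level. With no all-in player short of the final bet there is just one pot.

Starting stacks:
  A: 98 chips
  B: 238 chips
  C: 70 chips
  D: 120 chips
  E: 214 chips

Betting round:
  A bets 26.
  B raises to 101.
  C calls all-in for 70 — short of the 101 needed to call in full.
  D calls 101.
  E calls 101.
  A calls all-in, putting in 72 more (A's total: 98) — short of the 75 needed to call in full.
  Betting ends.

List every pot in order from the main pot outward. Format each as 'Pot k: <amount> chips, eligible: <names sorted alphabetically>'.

Pot 1: 350 chips, eligible: A, B, C, D, E
Pot 2: 112 chips, eligible: A, B, D, E
Pot 3: 9 chips, eligible: B, D, E

Derivation:
Contributions: A=98, B=101, C=70, D=101, E=101
Pot levels (distinct totals of non-folded players): 70, 98, 101
Layer 1-70: 70 each from A, B, C, D, E = 70*5 = 350 chips; eligible A, B, C, D, E
Layer 71-98: 28 each from A, B, D, E = 28*4 = 112 chips; eligible A, B, D, E
Layer 99-101: 3 each from B, D, E = 3*3 = 9 chips; eligible B, D, E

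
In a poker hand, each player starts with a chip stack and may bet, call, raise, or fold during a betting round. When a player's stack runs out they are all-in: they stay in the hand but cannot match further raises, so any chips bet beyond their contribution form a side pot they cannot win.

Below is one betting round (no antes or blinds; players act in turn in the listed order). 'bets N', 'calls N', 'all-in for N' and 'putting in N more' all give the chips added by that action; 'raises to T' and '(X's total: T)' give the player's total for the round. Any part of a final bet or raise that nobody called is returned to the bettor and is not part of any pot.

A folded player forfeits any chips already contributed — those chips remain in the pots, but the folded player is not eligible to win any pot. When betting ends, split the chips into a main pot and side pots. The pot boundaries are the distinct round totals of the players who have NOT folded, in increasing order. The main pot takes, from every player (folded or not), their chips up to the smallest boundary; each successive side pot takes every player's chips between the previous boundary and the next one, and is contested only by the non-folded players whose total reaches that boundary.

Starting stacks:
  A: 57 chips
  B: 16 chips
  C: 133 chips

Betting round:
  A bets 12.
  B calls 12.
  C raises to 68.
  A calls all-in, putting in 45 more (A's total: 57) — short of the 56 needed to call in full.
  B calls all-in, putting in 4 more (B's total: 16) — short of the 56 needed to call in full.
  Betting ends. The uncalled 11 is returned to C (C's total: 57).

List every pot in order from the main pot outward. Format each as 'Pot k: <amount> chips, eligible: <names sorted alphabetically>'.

Contributions (after 11 returned to C): A=57, B=16, C=57
Pot levels (distinct totals of non-folded players): 16, 57
Layer 1-16: 16 each from A, B, C = 16*3 = 48 chips; eligible A, B, C
Layer 17-57: 41 each from A, C = 41*2 = 82 chips; eligible A, C

Pot 1: 48 chips, eligible: A, B, C
Pot 2: 82 chips, eligible: A, C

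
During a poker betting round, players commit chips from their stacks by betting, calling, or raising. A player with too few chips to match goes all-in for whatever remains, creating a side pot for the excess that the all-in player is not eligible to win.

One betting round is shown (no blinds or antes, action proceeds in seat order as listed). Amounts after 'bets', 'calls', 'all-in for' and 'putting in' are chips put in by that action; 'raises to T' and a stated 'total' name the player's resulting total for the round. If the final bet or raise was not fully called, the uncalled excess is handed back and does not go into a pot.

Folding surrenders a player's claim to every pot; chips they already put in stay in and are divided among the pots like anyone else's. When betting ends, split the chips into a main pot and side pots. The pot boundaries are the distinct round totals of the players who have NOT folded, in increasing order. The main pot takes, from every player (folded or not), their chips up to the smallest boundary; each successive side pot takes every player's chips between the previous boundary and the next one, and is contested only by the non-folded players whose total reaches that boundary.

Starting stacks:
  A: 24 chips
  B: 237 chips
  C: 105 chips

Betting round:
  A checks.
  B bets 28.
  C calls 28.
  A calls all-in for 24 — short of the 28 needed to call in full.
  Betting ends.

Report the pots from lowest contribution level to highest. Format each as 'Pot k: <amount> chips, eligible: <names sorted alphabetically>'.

Contributions: A=24, B=28, C=28
Pot levels (distinct totals of non-folded players): 24, 28
Layer 1-24: 24 each from A, B, C = 24*3 = 72 chips; eligible A, B, C
Layer 25-28: 4 each from B, C = 4*2 = 8 chips; eligible B, C

Pot 1: 72 chips, eligible: A, B, C
Pot 2: 8 chips, eligible: B, C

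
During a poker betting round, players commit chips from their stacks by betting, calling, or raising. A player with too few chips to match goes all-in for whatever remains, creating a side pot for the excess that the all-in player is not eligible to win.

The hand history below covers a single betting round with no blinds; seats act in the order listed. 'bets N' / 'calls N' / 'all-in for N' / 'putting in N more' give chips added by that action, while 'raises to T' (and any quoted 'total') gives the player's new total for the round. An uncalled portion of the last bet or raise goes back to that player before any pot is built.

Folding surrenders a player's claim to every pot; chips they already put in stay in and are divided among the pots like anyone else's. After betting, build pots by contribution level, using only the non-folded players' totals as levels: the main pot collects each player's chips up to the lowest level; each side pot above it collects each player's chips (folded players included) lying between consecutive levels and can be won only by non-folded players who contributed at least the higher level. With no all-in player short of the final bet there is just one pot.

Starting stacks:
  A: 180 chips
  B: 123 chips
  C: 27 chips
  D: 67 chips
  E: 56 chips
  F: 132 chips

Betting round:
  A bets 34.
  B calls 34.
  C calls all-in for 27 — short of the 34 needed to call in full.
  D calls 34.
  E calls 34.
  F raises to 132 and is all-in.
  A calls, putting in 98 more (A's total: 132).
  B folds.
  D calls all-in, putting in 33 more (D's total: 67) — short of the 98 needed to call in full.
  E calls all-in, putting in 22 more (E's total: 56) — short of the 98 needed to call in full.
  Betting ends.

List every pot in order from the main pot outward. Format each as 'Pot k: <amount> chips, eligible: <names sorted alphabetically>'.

Pot 1: 162 chips, eligible: A, C, D, E, F
Pot 2: 123 chips, eligible: A, D, E, F
Pot 3: 33 chips, eligible: A, D, F
Pot 4: 130 chips, eligible: A, F

Derivation:
Contributions: A=132, B=34, C=27, D=67, E=56, F=132
Folded: B
Pot levels (distinct totals of non-folded players): 27, 56, 67, 132
Layer 1-27: 27 each from A, B, C, D, E, F = 27*6 = 162 chips; eligible A, C, D, E, F
Layer 28-56: A 29 + B 7 + D 29 + E 29 + F 29 = 123 chips; eligible A, D, E, F
Layer 57-67: 11 each from A, D, F = 11*3 = 33 chips; eligible A, D, F
Layer 68-132: 65 each from A, F = 65*2 = 130 chips; eligible A, F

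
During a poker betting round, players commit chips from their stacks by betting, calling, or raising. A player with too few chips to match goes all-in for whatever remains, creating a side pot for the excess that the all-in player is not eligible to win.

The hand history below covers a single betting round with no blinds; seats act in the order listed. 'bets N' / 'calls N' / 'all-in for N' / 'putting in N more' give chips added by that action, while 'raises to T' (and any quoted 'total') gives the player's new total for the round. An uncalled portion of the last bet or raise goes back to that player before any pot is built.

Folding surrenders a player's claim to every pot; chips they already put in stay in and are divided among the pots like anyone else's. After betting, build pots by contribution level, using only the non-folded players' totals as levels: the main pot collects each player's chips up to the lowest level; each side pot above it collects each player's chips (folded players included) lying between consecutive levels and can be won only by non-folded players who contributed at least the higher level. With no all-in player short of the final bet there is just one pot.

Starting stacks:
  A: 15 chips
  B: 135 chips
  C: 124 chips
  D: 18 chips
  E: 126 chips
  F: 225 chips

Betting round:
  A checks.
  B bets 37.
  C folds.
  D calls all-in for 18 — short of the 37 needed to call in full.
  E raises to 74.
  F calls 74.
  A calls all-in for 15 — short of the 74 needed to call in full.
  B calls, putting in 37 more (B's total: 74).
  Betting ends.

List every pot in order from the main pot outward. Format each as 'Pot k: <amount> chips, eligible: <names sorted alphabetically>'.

Pot 1: 75 chips, eligible: A, B, D, E, F
Pot 2: 12 chips, eligible: B, D, E, F
Pot 3: 168 chips, eligible: B, E, F

Derivation:
Contributions: A=15, B=74, D=18, E=74, F=74
Folded: C
Pot levels (distinct totals of non-folded players): 15, 18, 74
Layer 1-15: 15 each from A, B, D, E, F = 15*5 = 75 chips; eligible A, B, D, E, F
Layer 16-18: 3 each from B, D, E, F = 3*4 = 12 chips; eligible B, D, E, F
Layer 19-74: 56 each from B, E, F = 56*3 = 168 chips; eligible B, E, F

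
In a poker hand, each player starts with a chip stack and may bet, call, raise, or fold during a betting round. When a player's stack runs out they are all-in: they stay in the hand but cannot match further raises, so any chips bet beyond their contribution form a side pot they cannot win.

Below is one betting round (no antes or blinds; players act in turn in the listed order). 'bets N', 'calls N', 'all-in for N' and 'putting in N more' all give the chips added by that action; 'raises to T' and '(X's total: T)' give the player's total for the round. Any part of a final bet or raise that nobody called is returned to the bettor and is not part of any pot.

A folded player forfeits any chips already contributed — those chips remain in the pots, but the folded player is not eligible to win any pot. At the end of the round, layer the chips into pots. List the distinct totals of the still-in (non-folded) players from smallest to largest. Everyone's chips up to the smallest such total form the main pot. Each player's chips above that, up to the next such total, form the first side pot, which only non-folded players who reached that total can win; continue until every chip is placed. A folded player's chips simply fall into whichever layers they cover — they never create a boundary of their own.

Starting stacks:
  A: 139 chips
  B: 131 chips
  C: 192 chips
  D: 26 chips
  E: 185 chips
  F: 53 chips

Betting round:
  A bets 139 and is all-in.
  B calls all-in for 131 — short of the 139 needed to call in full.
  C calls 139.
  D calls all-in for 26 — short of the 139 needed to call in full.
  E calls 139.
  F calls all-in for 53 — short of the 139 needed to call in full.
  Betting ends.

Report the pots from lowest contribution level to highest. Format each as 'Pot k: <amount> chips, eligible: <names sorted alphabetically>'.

Pot 1: 156 chips, eligible: A, B, C, D, E, F
Pot 2: 135 chips, eligible: A, B, C, E, F
Pot 3: 312 chips, eligible: A, B, C, E
Pot 4: 24 chips, eligible: A, C, E

Derivation:
Contributions: A=139, B=131, C=139, D=26, E=139, F=53
Pot levels (distinct totals of non-folded players): 26, 53, 131, 139
Layer 1-26: 26 each from A, B, C, D, E, F = 26*6 = 156 chips; eligible A, B, C, D, E, F
Layer 27-53: 27 each from A, B, C, E, F = 27*5 = 135 chips; eligible A, B, C, E, F
Layer 54-131: 78 each from A, B, C, E = 78*4 = 312 chips; eligible A, B, C, E
Layer 132-139: 8 each from A, C, E = 8*3 = 24 chips; eligible A, C, E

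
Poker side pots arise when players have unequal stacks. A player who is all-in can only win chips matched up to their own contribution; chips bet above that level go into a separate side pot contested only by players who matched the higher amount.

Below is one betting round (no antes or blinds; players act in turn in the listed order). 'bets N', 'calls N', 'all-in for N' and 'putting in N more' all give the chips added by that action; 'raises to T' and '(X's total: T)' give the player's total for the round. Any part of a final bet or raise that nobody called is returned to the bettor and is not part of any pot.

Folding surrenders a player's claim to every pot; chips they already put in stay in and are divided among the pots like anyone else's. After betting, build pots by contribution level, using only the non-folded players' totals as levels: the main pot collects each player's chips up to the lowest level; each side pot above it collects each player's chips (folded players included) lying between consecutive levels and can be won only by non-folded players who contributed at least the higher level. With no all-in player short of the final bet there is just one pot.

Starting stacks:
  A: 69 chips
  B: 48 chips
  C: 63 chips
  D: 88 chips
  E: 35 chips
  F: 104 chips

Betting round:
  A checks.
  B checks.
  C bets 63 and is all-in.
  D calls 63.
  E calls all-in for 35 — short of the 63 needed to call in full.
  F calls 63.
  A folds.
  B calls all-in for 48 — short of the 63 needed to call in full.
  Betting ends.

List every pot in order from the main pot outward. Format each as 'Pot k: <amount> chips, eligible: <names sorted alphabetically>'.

Pot 1: 175 chips, eligible: B, C, D, E, F
Pot 2: 52 chips, eligible: B, C, D, F
Pot 3: 45 chips, eligible: C, D, F

Derivation:
Contributions: B=48, C=63, D=63, E=35, F=63
Folded: A
Pot levels (distinct totals of non-folded players): 35, 48, 63
Layer 1-35: 35 each from B, C, D, E, F = 35*5 = 175 chips; eligible B, C, D, E, F
Layer 36-48: 13 each from B, C, D, F = 13*4 = 52 chips; eligible B, C, D, F
Layer 49-63: 15 each from C, D, F = 15*3 = 45 chips; eligible C, D, F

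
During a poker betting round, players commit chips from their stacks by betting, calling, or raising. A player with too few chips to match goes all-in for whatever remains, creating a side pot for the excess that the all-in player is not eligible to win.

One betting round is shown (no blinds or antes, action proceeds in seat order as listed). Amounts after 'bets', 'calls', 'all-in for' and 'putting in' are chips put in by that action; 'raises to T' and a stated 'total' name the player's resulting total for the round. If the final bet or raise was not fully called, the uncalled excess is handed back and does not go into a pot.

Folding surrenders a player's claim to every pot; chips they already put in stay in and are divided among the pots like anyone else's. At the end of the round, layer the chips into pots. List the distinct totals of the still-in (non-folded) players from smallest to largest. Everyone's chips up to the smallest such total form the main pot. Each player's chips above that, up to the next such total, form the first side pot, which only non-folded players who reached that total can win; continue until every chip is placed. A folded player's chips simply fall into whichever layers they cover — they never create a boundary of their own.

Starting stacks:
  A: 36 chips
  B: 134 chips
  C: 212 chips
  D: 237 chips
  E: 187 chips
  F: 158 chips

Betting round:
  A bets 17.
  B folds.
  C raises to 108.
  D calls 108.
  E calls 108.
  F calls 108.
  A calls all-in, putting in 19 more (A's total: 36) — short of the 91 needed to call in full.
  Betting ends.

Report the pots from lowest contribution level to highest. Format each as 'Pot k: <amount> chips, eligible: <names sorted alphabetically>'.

Pot 1: 180 chips, eligible: A, C, D, E, F
Pot 2: 288 chips, eligible: C, D, E, F

Derivation:
Contributions: A=36, C=108, D=108, E=108, F=108
Folded: B
Pot levels (distinct totals of non-folded players): 36, 108
Layer 1-36: 36 each from A, C, D, E, F = 36*5 = 180 chips; eligible A, C, D, E, F
Layer 37-108: 72 each from C, D, E, F = 72*4 = 288 chips; eligible C, D, E, F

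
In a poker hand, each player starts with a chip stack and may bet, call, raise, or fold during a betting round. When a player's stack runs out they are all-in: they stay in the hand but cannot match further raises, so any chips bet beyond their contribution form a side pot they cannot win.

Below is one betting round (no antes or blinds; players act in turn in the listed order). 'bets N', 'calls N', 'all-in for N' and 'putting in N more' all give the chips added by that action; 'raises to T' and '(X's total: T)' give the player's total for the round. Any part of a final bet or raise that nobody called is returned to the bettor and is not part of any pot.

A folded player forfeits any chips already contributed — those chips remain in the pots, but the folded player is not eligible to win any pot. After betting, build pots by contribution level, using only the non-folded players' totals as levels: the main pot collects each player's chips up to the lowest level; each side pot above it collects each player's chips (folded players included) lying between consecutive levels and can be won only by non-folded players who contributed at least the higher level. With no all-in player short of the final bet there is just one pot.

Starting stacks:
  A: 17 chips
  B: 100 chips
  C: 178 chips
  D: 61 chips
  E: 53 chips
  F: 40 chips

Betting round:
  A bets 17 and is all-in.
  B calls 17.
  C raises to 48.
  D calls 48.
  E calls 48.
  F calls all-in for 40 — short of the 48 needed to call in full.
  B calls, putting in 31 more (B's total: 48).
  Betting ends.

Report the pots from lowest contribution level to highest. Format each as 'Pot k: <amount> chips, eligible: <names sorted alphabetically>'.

Contributions: A=17, B=48, C=48, D=48, E=48, F=40
Pot levels (distinct totals of non-folded players): 17, 40, 48
Layer 1-17: 17 each from A, B, C, D, E, F = 17*6 = 102 chips; eligible A, B, C, D, E, F
Layer 18-40: 23 each from B, C, D, E, F = 23*5 = 115 chips; eligible B, C, D, E, F
Layer 41-48: 8 each from B, C, D, E = 8*4 = 32 chips; eligible B, C, D, E

Pot 1: 102 chips, eligible: A, B, C, D, E, F
Pot 2: 115 chips, eligible: B, C, D, E, F
Pot 3: 32 chips, eligible: B, C, D, E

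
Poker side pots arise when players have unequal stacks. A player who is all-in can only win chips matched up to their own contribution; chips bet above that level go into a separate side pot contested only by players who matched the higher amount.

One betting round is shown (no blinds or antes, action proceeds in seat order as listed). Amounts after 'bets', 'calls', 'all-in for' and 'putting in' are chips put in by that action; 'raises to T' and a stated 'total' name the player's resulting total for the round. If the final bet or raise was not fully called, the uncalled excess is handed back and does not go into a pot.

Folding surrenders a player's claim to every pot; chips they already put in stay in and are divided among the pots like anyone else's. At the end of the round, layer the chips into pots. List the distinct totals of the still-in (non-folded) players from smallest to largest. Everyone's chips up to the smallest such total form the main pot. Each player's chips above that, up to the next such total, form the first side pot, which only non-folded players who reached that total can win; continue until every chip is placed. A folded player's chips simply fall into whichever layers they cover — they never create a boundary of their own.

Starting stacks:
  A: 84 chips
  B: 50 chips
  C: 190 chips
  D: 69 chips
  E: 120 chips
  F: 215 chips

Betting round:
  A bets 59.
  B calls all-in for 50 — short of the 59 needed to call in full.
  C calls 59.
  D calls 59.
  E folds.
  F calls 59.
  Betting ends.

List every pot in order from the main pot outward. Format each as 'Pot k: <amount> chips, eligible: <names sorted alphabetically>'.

Contributions: A=59, B=50, C=59, D=59, F=59
Folded: E
Pot levels (distinct totals of non-folded players): 50, 59
Layer 1-50: 50 each from A, B, C, D, F = 50*5 = 250 chips; eligible A, B, C, D, F
Layer 51-59: 9 each from A, C, D, F = 9*4 = 36 chips; eligible A, C, D, F

Pot 1: 250 chips, eligible: A, B, C, D, F
Pot 2: 36 chips, eligible: A, C, D, F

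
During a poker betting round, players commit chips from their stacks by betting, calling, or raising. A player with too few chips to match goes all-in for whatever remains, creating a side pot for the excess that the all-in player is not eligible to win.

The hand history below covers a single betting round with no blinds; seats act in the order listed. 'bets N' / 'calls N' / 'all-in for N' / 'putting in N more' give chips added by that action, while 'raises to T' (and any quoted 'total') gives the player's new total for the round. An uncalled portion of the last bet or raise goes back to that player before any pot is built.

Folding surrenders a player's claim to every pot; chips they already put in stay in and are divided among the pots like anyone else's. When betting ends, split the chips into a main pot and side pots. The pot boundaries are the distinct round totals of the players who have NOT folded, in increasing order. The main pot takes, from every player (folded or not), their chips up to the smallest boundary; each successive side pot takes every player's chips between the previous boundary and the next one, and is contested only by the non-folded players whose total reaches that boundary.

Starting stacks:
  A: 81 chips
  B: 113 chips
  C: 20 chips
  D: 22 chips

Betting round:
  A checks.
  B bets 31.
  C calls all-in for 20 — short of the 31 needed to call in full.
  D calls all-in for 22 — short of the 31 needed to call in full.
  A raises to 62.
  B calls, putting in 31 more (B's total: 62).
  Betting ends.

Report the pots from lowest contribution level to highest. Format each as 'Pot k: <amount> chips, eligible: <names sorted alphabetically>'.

Contributions: A=62, B=62, C=20, D=22
Pot levels (distinct totals of non-folded players): 20, 22, 62
Layer 1-20: 20 each from A, B, C, D = 20*4 = 80 chips; eligible A, B, C, D
Layer 21-22: 2 each from A, B, D = 2*3 = 6 chips; eligible A, B, D
Layer 23-62: 40 each from A, B = 40*2 = 80 chips; eligible A, B

Pot 1: 80 chips, eligible: A, B, C, D
Pot 2: 6 chips, eligible: A, B, D
Pot 3: 80 chips, eligible: A, B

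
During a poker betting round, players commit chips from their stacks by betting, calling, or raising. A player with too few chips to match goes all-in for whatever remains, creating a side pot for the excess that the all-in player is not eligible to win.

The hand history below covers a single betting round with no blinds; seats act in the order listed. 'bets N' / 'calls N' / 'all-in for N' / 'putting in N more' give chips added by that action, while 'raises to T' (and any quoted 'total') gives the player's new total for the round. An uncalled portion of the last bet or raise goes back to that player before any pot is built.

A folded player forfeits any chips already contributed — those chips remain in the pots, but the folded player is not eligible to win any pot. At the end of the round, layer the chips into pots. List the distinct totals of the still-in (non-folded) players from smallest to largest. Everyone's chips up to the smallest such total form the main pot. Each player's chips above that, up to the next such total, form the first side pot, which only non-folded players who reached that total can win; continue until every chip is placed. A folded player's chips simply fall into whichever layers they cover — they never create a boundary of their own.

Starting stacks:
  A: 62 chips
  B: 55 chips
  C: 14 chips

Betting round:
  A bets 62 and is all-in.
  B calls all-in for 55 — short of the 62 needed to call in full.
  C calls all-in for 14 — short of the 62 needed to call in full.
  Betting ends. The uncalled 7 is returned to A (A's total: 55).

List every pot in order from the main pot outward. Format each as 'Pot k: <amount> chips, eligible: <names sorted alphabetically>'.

Contributions (after 7 returned to A): A=55, B=55, C=14
Pot levels (distinct totals of non-folded players): 14, 55
Layer 1-14: 14 each from A, B, C = 14*3 = 42 chips; eligible A, B, C
Layer 15-55: 41 each from A, B = 41*2 = 82 chips; eligible A, B

Pot 1: 42 chips, eligible: A, B, C
Pot 2: 82 chips, eligible: A, B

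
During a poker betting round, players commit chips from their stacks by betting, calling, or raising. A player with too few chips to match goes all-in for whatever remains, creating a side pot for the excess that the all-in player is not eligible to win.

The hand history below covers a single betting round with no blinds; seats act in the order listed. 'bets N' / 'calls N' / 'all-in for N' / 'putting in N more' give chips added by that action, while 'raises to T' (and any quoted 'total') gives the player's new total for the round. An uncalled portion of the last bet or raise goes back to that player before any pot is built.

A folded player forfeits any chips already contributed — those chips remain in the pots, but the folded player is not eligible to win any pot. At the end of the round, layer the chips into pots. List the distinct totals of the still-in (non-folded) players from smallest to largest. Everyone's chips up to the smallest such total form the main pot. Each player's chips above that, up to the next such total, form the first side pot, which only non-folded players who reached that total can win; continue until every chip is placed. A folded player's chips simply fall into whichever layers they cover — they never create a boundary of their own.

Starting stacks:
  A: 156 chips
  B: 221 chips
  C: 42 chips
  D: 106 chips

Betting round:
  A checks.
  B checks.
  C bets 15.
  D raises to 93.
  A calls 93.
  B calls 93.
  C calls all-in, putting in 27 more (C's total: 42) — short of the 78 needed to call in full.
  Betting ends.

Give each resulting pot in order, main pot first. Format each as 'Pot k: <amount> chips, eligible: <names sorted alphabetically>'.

Contributions: A=93, B=93, C=42, D=93
Pot levels (distinct totals of non-folded players): 42, 93
Layer 1-42: 42 each from A, B, C, D = 42*4 = 168 chips; eligible A, B, C, D
Layer 43-93: 51 each from A, B, D = 51*3 = 153 chips; eligible A, B, D

Pot 1: 168 chips, eligible: A, B, C, D
Pot 2: 153 chips, eligible: A, B, D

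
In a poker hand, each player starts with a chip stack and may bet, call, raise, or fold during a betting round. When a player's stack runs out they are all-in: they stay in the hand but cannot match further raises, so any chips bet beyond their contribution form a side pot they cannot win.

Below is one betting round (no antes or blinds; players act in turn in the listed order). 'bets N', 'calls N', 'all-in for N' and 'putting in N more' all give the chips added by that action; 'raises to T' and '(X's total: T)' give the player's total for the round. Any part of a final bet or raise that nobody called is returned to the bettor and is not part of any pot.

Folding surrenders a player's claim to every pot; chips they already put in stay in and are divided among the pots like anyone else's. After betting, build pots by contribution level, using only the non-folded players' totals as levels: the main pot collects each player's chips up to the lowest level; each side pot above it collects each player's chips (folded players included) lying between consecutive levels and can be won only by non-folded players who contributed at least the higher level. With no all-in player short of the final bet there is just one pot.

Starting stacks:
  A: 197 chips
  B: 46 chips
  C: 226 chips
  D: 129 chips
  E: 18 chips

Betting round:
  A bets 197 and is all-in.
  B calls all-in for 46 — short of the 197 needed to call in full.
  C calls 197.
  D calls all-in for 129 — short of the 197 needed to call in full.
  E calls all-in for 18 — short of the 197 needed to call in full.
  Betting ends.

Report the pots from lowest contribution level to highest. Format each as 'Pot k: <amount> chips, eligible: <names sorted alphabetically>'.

Contributions: A=197, B=46, C=197, D=129, E=18
Pot levels (distinct totals of non-folded players): 18, 46, 129, 197
Layer 1-18: 18 each from A, B, C, D, E = 18*5 = 90 chips; eligible A, B, C, D, E
Layer 19-46: 28 each from A, B, C, D = 28*4 = 112 chips; eligible A, B, C, D
Layer 47-129: 83 each from A, C, D = 83*3 = 249 chips; eligible A, C, D
Layer 130-197: 68 each from A, C = 68*2 = 136 chips; eligible A, C

Pot 1: 90 chips, eligible: A, B, C, D, E
Pot 2: 112 chips, eligible: A, B, C, D
Pot 3: 249 chips, eligible: A, C, D
Pot 4: 136 chips, eligible: A, C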